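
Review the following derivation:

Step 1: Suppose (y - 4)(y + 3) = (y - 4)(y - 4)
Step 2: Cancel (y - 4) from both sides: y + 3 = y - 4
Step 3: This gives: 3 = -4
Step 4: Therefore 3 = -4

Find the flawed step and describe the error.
Step 2: Cancel (y - 4) from both sides: y + 3 = y - 4

Step 2 cancels (y - 4) from both sides. This is only valid if (y - 4) ≠ 0, i.e., y ≠ 4. When y = 4, both sides equal zero regardless of the other factors. The correct approach requires considering y = 4 as a separate case.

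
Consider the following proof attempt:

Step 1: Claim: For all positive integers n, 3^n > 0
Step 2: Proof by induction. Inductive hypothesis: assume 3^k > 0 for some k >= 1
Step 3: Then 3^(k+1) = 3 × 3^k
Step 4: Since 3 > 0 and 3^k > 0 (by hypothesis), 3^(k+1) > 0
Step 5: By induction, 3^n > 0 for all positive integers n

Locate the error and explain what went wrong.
Step 5: By induction, 3^n > 0 for all positive integers n

Step 5 concludes the proof by induction, but no base case was ever established. A valid induction proof requires: (1) a base case proving 3^1 > 0, and (2) an inductive step showing IF 3^k > 0 THEN 3^(k+1) > 0. Steps 2-4 correctly establish the inductive step, but without the base case the conclusion in step 5 does not follow.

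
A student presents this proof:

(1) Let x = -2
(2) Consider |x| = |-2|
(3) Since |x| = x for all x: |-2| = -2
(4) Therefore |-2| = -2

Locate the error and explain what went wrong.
Step 3: Since |x| = x for all x: |-2| = -2

Step 3 incorrectly states that |x| = x for all x. The correct definition is |x| = x when x >= 0, and |x| = -x when x < 0. Since -2 < 0, we have |-2| = -(-2) = 2, not -2.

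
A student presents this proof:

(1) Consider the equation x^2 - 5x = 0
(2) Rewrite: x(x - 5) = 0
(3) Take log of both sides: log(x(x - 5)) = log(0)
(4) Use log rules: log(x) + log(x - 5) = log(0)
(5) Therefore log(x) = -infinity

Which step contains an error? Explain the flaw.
Step 3: Take log of both sides: log(x(x - 5)) = log(0)

Step 3 takes the logarithm of both sides, resulting in log(0) on the right side. The logarithm is only defined for positive numbers; log(0) is undefined (approaches negative infinity). This operation is invalid.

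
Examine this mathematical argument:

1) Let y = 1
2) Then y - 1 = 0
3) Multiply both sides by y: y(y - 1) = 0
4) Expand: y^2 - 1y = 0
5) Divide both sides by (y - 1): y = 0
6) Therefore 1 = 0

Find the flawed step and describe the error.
Step 5: Divide both sides by (y - 1): y = 0

Step 5 divides both sides by (y - 1). However, since y = 1, we have (y - 1) = 0. Division by zero is undefined, making this step invalid.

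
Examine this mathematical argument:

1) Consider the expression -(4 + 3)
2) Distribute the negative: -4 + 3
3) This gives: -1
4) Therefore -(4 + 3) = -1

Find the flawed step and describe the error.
Step 2: Distribute the negative: -4 + 3

Step 2 incorrectly distributes the negative sign. The correct distribution is -(4 + 3) = -4 - 3 = -7. The negative must be applied to both terms, not just the first. The error treats -(4 + 3) as -4 + 3, which equals -1 instead of -7.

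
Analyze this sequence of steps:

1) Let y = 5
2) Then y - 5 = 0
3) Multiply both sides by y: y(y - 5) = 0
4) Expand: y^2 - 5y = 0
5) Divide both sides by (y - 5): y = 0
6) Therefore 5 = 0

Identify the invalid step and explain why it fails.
Step 5: Divide both sides by (y - 5): y = 0

Step 5 divides both sides by (y - 5). However, since y = 5, we have (y - 5) = 0. Division by zero is undefined, making this step invalid.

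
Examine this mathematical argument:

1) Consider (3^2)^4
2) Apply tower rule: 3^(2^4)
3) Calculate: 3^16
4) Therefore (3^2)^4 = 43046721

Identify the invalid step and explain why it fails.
Step 2: Apply tower rule: 3^(2^4)

Step 2 incorrectly states that (a^b)^c = a^(b^c). The correct rule is (a^b)^c = a^(b×c). The actual value is (3^2)^4 = 3^8 = 6561, not 3^16 = 43046721.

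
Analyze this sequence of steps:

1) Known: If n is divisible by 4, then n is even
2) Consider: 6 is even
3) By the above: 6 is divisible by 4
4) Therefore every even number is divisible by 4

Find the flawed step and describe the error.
Step 3: By the above: 6 is divisible by 4

Step 3 commits the fallacy of affirming the consequent. The known fact 'divisible by 4 → even' does NOT imply 'even → divisible by 4'. That would be the converse, which is false. For example, 6 is even but 6 ÷ 4 = 1.50, which is not an integer.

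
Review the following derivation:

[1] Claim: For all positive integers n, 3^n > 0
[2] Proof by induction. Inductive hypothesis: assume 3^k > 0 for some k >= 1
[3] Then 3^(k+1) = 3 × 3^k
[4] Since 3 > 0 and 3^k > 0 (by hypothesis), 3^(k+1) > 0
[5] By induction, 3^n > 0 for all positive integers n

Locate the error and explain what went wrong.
Step 5: By induction, 3^n > 0 for all positive integers n

Step 5 concludes the proof by induction, but no base case was ever established. A valid induction proof requires: (1) a base case proving 3^1 > 0, and (2) an inductive step showing IF 3^k > 0 THEN 3^(k+1) > 0. Steps 2-4 correctly establish the inductive step, but without the base case the conclusion in step 5 does not follow.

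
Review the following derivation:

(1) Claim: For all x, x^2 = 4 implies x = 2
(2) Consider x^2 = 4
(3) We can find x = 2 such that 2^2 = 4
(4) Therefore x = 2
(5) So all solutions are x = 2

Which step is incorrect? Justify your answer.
Step 4: Therefore x = 2

Step 4 incorrectly concludes that x = 2 is the only solution. The proof shows that x = 2 is A solution (existence), but does not show it is the ONLY solution (uniqueness). In fact, x = -2 is also a solution since (-2)^2 = 4. Finding one solution doesn't prove there are no others.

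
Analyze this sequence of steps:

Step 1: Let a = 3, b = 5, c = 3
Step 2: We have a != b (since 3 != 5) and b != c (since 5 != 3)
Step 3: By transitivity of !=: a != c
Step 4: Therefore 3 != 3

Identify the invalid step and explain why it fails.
Step 3: By transitivity of !=: a != c

Step 3 incorrectly applies transitivity to the '!=' relation. Transitivity states: if a R b and b R c, then a R c. However, '!=' is not transitive. Counterexample: 3 != 5 and 5 != 3, but 3 = 3 (both equal 3). Transitivity holds for relations like <, <=, =, but not for !=.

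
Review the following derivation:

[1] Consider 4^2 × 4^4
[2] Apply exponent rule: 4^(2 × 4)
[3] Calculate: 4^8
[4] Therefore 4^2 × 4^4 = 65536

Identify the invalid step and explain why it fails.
Step 2: Apply exponent rule: 4^(2 × 4)

Step 2 incorrectly states that a^b × a^c = a^(b×c). The correct rule is a^b × a^c = a^(b+c). The actual value is 4^2 × 4^4 = 4^6 = 4096, not 4^8 = 65536.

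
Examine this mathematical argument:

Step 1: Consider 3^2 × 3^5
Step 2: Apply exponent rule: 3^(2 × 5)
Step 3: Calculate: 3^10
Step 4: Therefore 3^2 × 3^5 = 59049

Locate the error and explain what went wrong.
Step 2: Apply exponent rule: 3^(2 × 5)

Step 2 incorrectly states that a^b × a^c = a^(b×c). The correct rule is a^b × a^c = a^(b+c). The actual value is 3^2 × 3^5 = 3^7 = 2187, not 3^10 = 59049.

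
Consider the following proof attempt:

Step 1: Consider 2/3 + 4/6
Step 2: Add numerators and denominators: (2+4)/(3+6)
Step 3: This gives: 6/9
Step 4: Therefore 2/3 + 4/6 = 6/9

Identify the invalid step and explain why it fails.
Step 2: Add numerators and denominators: (2+4)/(3+6)

Step 2 incorrectly adds fractions by separately adding numerators and denominators. This is wrong. The correct method requires a common denominator: 2/3 + 4/6 = (2×6 + 4×3)/(3×6) = 24/18 = 4/3. The method used gives 6/9, which is different.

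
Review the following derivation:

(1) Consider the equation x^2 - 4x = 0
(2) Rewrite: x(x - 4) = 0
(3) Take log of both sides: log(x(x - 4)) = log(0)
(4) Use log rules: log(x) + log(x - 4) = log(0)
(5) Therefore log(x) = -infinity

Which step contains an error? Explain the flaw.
Step 3: Take log of both sides: log(x(x - 4)) = log(0)

Step 3 takes the logarithm of both sides, resulting in log(0) on the right side. The logarithm is only defined for positive numbers; log(0) is undefined (approaches negative infinity). This operation is invalid.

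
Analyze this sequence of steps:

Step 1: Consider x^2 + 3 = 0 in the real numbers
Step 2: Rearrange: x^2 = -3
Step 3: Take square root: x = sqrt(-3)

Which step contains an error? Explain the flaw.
Step 3: Take square root: x = sqrt(-3)

Step 3 takes the square root of -3, which is negative. In the real number system, the square root of a negative number is undefined. The equation x^2 + 3 = 0 has no real solutions. Square roots of negative numbers only exist in the complex numbers.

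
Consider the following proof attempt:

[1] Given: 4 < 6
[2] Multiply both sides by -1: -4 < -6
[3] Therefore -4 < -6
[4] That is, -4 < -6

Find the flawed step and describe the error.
Step 2: Multiply both sides by -1: -4 < -6

Step 2 multiplies both sides by -1 but fails to reverse the inequality sign. When multiplying (or dividing) an inequality by a negative number, the direction must be reversed. Since 4 < 6, we should get -4 > -6, i.e., -4 > -6.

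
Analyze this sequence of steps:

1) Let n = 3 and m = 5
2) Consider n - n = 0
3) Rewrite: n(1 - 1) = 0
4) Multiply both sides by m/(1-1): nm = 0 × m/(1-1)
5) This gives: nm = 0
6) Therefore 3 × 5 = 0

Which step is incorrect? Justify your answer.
Step 4: Multiply both sides by m/(1-1): nm = 0 × m/(1-1)

Step 4 multiplies both sides by m/(1-1). However, 1-1 = 0, so this is multiplication by m/0, which is undefined. We cannot multiply by an undefined expression.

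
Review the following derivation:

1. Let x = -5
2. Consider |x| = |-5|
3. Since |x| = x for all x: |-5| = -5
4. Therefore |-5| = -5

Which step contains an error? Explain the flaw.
Step 3: Since |x| = x for all x: |-5| = -5

Step 3 incorrectly states that |x| = x for all x. The correct definition is |x| = x when x >= 0, and |x| = -x when x < 0. Since -5 < 0, we have |-5| = -(-5) = 5, not -5.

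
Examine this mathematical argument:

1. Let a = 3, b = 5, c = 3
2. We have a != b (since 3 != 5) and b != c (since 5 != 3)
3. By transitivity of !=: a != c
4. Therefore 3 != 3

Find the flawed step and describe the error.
Step 3: By transitivity of !=: a != c

Step 3 incorrectly applies transitivity to the '!=' relation. Transitivity states: if a R b and b R c, then a R c. However, '!=' is not transitive. Counterexample: 3 != 5 and 5 != 3, but 3 = 3 (both equal 3). Transitivity holds for relations like <, <=, =, but not for !=.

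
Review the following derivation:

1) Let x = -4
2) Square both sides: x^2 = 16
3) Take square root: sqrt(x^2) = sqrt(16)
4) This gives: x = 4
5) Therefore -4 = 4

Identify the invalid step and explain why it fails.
Step 4: This gives: x = 4

Step 4 incorrectly states that sqrt(x^2) = x. The correct identity is sqrt(x^2) = |x|. Since x = -4 < 0, we have sqrt(x^2) = |-4| = 4, not x = -4.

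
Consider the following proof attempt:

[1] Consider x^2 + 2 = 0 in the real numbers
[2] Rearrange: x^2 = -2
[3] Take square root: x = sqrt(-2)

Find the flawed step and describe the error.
Step 3: Take square root: x = sqrt(-2)

Step 3 takes the square root of -2, which is negative. In the real number system, the square root of a negative number is undefined. The equation x^2 + 2 = 0 has no real solutions. Square roots of negative numbers only exist in the complex numbers.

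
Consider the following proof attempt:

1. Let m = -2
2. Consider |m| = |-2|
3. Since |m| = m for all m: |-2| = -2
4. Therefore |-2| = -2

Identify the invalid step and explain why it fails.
Step 3: Since |m| = m for all m: |-2| = -2

Step 3 incorrectly states that |m| = m for all m. The correct definition is |m| = m when m >= 0, and |m| = -m when m < 0. Since -2 < 0, we have |-2| = -(-2) = 2, not -2.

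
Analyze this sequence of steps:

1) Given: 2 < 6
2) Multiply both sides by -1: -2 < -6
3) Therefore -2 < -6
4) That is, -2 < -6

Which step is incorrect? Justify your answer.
Step 2: Multiply both sides by -1: -2 < -6

Step 2 multiplies both sides by -1 but fails to reverse the inequality sign. When multiplying (or dividing) an inequality by a negative number, the direction must be reversed. Since 2 < 6, we should get -2 > -6, i.e., -2 > -6.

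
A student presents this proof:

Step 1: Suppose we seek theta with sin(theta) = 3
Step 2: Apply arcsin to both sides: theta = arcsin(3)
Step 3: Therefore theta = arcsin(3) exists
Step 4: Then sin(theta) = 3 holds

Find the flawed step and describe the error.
Step 2: Apply arcsin to both sides: theta = arcsin(3)

Step 2 applies arcsin to 3. However, arcsin(x) is only defined for x in [-1, 1] because sin(theta) can only produce values in that range. Since |3| > 1, arcsin(3) is undefined. There is no angle whose sine equals 3.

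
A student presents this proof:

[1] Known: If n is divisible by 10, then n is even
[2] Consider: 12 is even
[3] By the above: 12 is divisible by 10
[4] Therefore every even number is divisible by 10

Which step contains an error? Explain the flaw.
Step 3: By the above: 12 is divisible by 10

Step 3 commits the fallacy of affirming the consequent. The known fact 'divisible by 10 → even' does NOT imply 'even → divisible by 10'. That would be the converse, which is false. For example, 12 is even but 12 ÷ 10 = 1.20, which is not an integer.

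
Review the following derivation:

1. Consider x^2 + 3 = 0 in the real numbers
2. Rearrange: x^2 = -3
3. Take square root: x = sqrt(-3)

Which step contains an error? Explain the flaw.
Step 3: Take square root: x = sqrt(-3)

Step 3 takes the square root of -3, which is negative. In the real number system, the square root of a negative number is undefined. The equation x^2 + 3 = 0 has no real solutions. Square roots of negative numbers only exist in the complex numbers.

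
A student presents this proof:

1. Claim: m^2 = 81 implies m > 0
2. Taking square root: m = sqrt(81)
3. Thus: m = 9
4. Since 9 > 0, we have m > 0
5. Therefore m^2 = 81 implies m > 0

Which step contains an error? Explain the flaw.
Step 2: Taking square root: m = sqrt(81)

Step 2 takes the square root and assumes the positive root only. The equation m^2 = 81 actually has two solutions: m = 9 and m = -9. The proof silently assumes m > 0 without justification, then uses this assumption to conclude m > 0, which is circular. The counterexample m = -9 shows the claim is false.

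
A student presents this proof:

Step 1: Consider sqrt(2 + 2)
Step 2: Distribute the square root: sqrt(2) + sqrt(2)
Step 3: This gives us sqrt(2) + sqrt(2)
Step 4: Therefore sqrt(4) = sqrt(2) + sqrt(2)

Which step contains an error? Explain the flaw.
Step 2: Distribute the square root: sqrt(2) + sqrt(2)

Step 2 incorrectly 'distributes' the square root over addition. The square root function does not distribute: sqrt(a + b) ≠ sqrt(a) + sqrt(b). In fact, sqrt(2 + 2) = sqrt(4) ≈ 2.0000, while sqrt(2) + sqrt(2) ≈ 2.8284.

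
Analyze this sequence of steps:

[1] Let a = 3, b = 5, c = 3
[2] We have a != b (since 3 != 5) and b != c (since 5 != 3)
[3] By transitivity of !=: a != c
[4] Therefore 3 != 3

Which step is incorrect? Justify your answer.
Step 3: By transitivity of !=: a != c

Step 3 incorrectly applies transitivity to the '!=' relation. Transitivity states: if a R b and b R c, then a R c. However, '!=' is not transitive. Counterexample: 3 != 5 and 5 != 3, but 3 = 3 (both equal 3). Transitivity holds for relations like <, <=, =, but not for !=.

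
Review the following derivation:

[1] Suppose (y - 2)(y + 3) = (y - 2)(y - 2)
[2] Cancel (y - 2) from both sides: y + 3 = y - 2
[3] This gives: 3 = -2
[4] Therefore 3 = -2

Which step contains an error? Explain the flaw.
Step 2: Cancel (y - 2) from both sides: y + 3 = y - 2

Step 2 cancels (y - 2) from both sides. This is only valid if (y - 2) ≠ 0, i.e., y ≠ 2. When y = 2, both sides equal zero regardless of the other factors. The correct approach requires considering y = 2 as a separate case.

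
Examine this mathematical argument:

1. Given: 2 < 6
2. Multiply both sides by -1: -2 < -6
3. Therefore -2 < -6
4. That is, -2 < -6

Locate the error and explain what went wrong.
Step 2: Multiply both sides by -1: -2 < -6

Step 2 multiplies both sides by -1 but fails to reverse the inequality sign. When multiplying (or dividing) an inequality by a negative number, the direction must be reversed. Since 2 < 6, we should get -2 > -6, i.e., -2 > -6.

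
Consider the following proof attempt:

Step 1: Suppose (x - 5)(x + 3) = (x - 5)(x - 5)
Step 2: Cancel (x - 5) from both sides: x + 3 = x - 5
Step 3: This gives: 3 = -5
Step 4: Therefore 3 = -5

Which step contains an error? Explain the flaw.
Step 2: Cancel (x - 5) from both sides: x + 3 = x - 5

Step 2 cancels (x - 5) from both sides. This is only valid if (x - 5) ≠ 0, i.e., x ≠ 5. When x = 5, both sides equal zero regardless of the other factors. The correct approach requires considering x = 5 as a separate case.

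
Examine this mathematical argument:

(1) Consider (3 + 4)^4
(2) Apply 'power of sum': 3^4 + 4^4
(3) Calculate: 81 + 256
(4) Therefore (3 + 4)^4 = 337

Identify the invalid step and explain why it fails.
Step 2: Apply 'power of sum': 3^4 + 4^4

Step 2 incorrectly applies a non-existent rule '(a+b)^n = a^n + b^n'. This is false in general. The correct expansion uses the binomial theorem. The actual value is (3 + 4)^4 = 7^4 = 2401, not 337.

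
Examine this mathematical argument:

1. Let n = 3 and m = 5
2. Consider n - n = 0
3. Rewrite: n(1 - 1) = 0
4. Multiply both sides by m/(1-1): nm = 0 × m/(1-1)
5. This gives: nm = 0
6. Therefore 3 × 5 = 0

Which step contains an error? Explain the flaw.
Step 4: Multiply both sides by m/(1-1): nm = 0 × m/(1-1)

Step 4 multiplies both sides by m/(1-1). However, 1-1 = 0, so this is multiplication by m/0, which is undefined. We cannot multiply by an undefined expression.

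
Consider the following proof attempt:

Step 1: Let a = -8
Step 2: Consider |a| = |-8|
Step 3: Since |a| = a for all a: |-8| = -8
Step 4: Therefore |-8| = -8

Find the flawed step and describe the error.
Step 3: Since |a| = a for all a: |-8| = -8

Step 3 incorrectly states that |a| = a for all a. The correct definition is |a| = a when a >= 0, and |a| = -a when a < 0. Since -8 < 0, we have |-8| = -(-8) = 8, not -8.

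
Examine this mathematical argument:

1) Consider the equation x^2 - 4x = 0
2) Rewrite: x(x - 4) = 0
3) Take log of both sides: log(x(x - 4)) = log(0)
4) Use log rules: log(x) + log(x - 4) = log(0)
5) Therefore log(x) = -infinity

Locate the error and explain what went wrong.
Step 3: Take log of both sides: log(x(x - 4)) = log(0)

Step 3 takes the logarithm of both sides, resulting in log(0) on the right side. The logarithm is only defined for positive numbers; log(0) is undefined (approaches negative infinity). This operation is invalid.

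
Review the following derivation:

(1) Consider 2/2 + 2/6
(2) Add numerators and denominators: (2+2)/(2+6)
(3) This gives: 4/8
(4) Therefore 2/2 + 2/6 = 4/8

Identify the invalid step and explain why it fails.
Step 2: Add numerators and denominators: (2+2)/(2+6)

Step 2 incorrectly adds fractions by separately adding numerators and denominators. This is wrong. The correct method requires a common denominator: 2/2 + 2/6 = (2×6 + 2×2)/(2×6) = 16/12 = 4/3. The method used gives 4/8, which is different.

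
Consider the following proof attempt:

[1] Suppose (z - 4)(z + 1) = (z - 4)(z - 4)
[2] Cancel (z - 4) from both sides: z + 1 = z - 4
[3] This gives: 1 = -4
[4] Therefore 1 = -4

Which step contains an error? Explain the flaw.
Step 2: Cancel (z - 4) from both sides: z + 1 = z - 4

Step 2 cancels (z - 4) from both sides. This is only valid if (z - 4) ≠ 0, i.e., z ≠ 4. When z = 4, both sides equal zero regardless of the other factors. The correct approach requires considering z = 4 as a separate case.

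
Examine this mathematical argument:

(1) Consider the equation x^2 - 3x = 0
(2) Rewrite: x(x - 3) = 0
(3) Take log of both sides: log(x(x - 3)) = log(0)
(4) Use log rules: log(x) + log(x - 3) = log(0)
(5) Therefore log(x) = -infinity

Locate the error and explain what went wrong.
Step 3: Take log of both sides: log(x(x - 3)) = log(0)

Step 3 takes the logarithm of both sides, resulting in log(0) on the right side. The logarithm is only defined for positive numbers; log(0) is undefined (approaches negative infinity). This operation is invalid.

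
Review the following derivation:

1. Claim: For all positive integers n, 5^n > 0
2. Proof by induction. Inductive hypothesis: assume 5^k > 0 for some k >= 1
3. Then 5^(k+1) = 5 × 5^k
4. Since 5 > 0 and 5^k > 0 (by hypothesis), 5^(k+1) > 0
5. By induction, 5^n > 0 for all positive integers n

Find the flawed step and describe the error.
Step 5: By induction, 5^n > 0 for all positive integers n

Step 5 concludes the proof by induction, but no base case was ever established. A valid induction proof requires: (1) a base case proving 5^1 > 0, and (2) an inductive step showing IF 5^k > 0 THEN 5^(k+1) > 0. Steps 2-4 correctly establish the inductive step, but without the base case the conclusion in step 5 does not follow.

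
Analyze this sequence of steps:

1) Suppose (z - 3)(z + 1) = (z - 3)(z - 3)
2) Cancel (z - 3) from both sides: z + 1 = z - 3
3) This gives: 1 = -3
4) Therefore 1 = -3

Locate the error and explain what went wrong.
Step 2: Cancel (z - 3) from both sides: z + 1 = z - 3

Step 2 cancels (z - 3) from both sides. This is only valid if (z - 3) ≠ 0, i.e., z ≠ 3. When z = 3, both sides equal zero regardless of the other factors. The correct approach requires considering z = 3 as a separate case.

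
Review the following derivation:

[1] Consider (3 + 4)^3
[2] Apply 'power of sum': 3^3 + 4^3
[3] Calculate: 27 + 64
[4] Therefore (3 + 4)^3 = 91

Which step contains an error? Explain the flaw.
Step 2: Apply 'power of sum': 3^3 + 4^3

Step 2 incorrectly applies a non-existent rule '(a+b)^n = a^n + b^n'. This is false in general. The correct expansion uses the binomial theorem. The actual value is (3 + 4)^3 = 7^3 = 343, not 91.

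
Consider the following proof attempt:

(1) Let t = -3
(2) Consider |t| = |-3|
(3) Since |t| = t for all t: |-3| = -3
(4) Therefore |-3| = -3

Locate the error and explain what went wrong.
Step 3: Since |t| = t for all t: |-3| = -3

Step 3 incorrectly states that |t| = t for all t. The correct definition is |t| = t when t >= 0, and |t| = -t when t < 0. Since -3 < 0, we have |-3| = -(-3) = 3, not -3.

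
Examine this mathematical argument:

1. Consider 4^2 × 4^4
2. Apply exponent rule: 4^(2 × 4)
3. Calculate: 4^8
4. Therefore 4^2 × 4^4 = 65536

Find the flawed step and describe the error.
Step 2: Apply exponent rule: 4^(2 × 4)

Step 2 incorrectly states that a^b × a^c = a^(b×c). The correct rule is a^b × a^c = a^(b+c). The actual value is 4^2 × 4^4 = 4^6 = 4096, not 4^8 = 65536.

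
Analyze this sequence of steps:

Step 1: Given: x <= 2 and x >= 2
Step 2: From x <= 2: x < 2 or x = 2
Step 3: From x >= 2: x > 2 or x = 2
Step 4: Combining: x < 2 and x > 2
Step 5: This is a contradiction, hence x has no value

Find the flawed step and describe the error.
Step 4: Combining: x < 2 and x > 2

Step 4 incorrectly combines the conditions. From x <= 2 and x >= 2, the intersection is x = 2. The error treats the 'or' cases as 'and' requirements. The correct conclusion is that x = 2 is the unique solution, not that no solution exists.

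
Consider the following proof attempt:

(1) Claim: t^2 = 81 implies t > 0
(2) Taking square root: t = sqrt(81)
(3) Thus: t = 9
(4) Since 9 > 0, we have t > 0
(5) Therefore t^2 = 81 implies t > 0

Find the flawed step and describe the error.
Step 2: Taking square root: t = sqrt(81)

Step 2 takes the square root and assumes the positive root only. The equation t^2 = 81 actually has two solutions: t = 9 and t = -9. The proof silently assumes t > 0 without justification, then uses this assumption to conclude t > 0, which is circular. The counterexample t = -9 shows the claim is false.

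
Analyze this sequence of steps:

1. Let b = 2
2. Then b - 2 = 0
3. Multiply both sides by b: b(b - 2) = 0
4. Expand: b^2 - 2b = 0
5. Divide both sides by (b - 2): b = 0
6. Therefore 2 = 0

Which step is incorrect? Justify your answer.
Step 5: Divide both sides by (b - 2): b = 0

Step 5 divides both sides by (b - 2). However, since b = 2, we have (b - 2) = 0. Division by zero is undefined, making this step invalid.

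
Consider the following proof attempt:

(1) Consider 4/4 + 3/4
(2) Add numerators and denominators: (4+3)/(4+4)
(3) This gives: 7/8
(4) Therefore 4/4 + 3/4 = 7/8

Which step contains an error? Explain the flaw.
Step 2: Add numerators and denominators: (4+3)/(4+4)

Step 2 incorrectly adds fractions by separately adding numerators and denominators. This is wrong. The correct method requires a common denominator: 4/4 + 3/4 = (4×4 + 3×4)/(4×4) = 28/16 = 7/4. The method used gives 7/8, which is different.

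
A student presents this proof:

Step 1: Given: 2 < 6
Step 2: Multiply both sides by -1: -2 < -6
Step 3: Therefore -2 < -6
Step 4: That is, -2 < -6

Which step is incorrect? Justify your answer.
Step 2: Multiply both sides by -1: -2 < -6

Step 2 multiplies both sides by -1 but fails to reverse the inequality sign. When multiplying (or dividing) an inequality by a negative number, the direction must be reversed. Since 2 < 6, we should get -2 > -6, i.e., -2 > -6.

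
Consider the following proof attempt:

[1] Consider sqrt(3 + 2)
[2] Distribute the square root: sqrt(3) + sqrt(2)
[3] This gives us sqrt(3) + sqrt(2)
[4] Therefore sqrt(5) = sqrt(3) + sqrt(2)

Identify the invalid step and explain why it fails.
Step 2: Distribute the square root: sqrt(3) + sqrt(2)

Step 2 incorrectly 'distributes' the square root over addition. The square root function does not distribute: sqrt(a + b) ≠ sqrt(a) + sqrt(b). In fact, sqrt(3 + 2) = sqrt(5) ≈ 2.2361, while sqrt(3) + sqrt(2) ≈ 3.1463.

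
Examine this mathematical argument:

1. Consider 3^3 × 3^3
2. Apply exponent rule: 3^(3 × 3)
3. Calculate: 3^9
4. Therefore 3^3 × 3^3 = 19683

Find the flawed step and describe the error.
Step 2: Apply exponent rule: 3^(3 × 3)

Step 2 incorrectly states that a^b × a^c = a^(b×c). The correct rule is a^b × a^c = a^(b+c). The actual value is 3^3 × 3^3 = 3^6 = 729, not 3^9 = 19683.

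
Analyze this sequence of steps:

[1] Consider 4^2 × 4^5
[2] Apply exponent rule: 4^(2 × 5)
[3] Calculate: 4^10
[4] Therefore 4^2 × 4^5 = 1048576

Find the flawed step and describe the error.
Step 2: Apply exponent rule: 4^(2 × 5)

Step 2 incorrectly states that a^b × a^c = a^(b×c). The correct rule is a^b × a^c = a^(b+c). The actual value is 4^2 × 4^5 = 4^7 = 16384, not 4^10 = 1048576.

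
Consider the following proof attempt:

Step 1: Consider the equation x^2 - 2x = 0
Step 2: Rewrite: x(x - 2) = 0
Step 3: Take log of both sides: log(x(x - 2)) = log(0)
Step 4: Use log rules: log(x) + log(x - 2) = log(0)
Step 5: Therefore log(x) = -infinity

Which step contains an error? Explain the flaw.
Step 3: Take log of both sides: log(x(x - 2)) = log(0)

Step 3 takes the logarithm of both sides, resulting in log(0) on the right side. The logarithm is only defined for positive numbers; log(0) is undefined (approaches negative infinity). This operation is invalid.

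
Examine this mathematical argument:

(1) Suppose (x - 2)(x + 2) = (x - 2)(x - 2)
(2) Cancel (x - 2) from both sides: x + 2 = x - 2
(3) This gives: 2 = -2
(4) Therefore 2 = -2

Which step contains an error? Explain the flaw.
Step 2: Cancel (x - 2) from both sides: x + 2 = x - 2

Step 2 cancels (x - 2) from both sides. This is only valid if (x - 2) ≠ 0, i.e., x ≠ 2. When x = 2, both sides equal zero regardless of the other factors. The correct approach requires considering x = 2 as a separate case.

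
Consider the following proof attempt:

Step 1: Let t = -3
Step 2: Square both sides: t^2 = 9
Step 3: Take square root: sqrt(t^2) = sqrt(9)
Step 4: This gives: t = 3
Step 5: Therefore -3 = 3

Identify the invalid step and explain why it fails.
Step 4: This gives: t = 3

Step 4 incorrectly states that sqrt(t^2) = t. The correct identity is sqrt(t^2) = |t|. Since t = -3 < 0, we have sqrt(t^2) = |-3| = 3, not t = -3.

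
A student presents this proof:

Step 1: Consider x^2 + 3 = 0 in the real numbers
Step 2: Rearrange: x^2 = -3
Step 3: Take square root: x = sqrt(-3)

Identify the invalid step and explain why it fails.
Step 3: Take square root: x = sqrt(-3)

Step 3 takes the square root of -3, which is negative. In the real number system, the square root of a negative number is undefined. The equation x^2 + 3 = 0 has no real solutions. Square roots of negative numbers only exist in the complex numbers.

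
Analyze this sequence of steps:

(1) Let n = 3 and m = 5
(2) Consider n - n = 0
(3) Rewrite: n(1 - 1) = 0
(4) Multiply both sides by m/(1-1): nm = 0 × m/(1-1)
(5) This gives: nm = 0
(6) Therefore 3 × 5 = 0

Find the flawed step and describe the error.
Step 4: Multiply both sides by m/(1-1): nm = 0 × m/(1-1)

Step 4 multiplies both sides by m/(1-1). However, 1-1 = 0, so this is multiplication by m/0, which is undefined. We cannot multiply by an undefined expression.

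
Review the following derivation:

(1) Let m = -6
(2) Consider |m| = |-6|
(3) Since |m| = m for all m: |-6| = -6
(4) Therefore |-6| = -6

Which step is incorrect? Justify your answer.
Step 3: Since |m| = m for all m: |-6| = -6

Step 3 incorrectly states that |m| = m for all m. The correct definition is |m| = m when m >= 0, and |m| = -m when m < 0. Since -6 < 0, we have |-6| = -(-6) = 6, not -6.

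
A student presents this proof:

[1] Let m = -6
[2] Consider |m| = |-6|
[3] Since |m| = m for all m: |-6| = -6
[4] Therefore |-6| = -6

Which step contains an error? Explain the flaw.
Step 3: Since |m| = m for all m: |-6| = -6

Step 3 incorrectly states that |m| = m for all m. The correct definition is |m| = m when m >= 0, and |m| = -m when m < 0. Since -6 < 0, we have |-6| = -(-6) = 6, not -6.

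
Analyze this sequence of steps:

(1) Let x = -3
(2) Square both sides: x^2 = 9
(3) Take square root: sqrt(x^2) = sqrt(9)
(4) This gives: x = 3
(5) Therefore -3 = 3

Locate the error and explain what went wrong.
Step 4: This gives: x = 3

Step 4 incorrectly states that sqrt(x^2) = x. The correct identity is sqrt(x^2) = |x|. Since x = -3 < 0, we have sqrt(x^2) = |-3| = 3, not x = -3.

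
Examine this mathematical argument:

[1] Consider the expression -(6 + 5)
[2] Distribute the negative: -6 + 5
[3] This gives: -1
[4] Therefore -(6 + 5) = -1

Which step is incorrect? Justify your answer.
Step 2: Distribute the negative: -6 + 5

Step 2 incorrectly distributes the negative sign. The correct distribution is -(6 + 5) = -6 - 5 = -11. The negative must be applied to both terms, not just the first. The error treats -(6 + 5) as -6 + 5, which equals -1 instead of -11.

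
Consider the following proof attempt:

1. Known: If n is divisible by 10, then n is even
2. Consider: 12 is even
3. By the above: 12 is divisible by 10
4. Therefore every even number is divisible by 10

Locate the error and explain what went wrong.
Step 3: By the above: 12 is divisible by 10

Step 3 commits the fallacy of affirming the consequent. The known fact 'divisible by 10 → even' does NOT imply 'even → divisible by 10'. That would be the converse, which is false. For example, 12 is even but 12 ÷ 10 = 1.20, which is not an integer.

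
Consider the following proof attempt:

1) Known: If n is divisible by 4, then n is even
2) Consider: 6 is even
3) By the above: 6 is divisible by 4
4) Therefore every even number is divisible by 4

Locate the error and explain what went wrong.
Step 3: By the above: 6 is divisible by 4

Step 3 commits the fallacy of affirming the consequent. The known fact 'divisible by 4 → even' does NOT imply 'even → divisible by 4'. That would be the converse, which is false. For example, 6 is even but 6 ÷ 4 = 1.50, which is not an integer.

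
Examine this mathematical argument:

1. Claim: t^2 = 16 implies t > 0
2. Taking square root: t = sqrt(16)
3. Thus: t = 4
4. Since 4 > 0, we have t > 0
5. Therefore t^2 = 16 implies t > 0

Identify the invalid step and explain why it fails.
Step 2: Taking square root: t = sqrt(16)

Step 2 takes the square root and assumes the positive root only. The equation t^2 = 16 actually has two solutions: t = 4 and t = -4. The proof silently assumes t > 0 without justification, then uses this assumption to conclude t > 0, which is circular. The counterexample t = -4 shows the claim is false.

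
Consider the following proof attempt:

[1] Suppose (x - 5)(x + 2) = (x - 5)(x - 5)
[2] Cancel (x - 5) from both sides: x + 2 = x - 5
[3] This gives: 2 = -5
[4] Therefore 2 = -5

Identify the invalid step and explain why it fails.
Step 2: Cancel (x - 5) from both sides: x + 2 = x - 5

Step 2 cancels (x - 5) from both sides. This is only valid if (x - 5) ≠ 0, i.e., x ≠ 5. When x = 5, both sides equal zero regardless of the other factors. The correct approach requires considering x = 5 as a separate case.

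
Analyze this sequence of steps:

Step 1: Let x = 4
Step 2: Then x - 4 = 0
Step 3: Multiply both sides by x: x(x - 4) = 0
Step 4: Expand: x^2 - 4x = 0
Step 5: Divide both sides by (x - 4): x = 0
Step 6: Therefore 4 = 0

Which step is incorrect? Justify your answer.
Step 5: Divide both sides by (x - 4): x = 0

Step 5 divides both sides by (x - 4). However, since x = 4, we have (x - 4) = 0. Division by zero is undefined, making this step invalid.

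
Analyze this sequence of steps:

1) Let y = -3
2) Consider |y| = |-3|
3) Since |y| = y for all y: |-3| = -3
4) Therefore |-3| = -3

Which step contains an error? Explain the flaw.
Step 3: Since |y| = y for all y: |-3| = -3

Step 3 incorrectly states that |y| = y for all y. The correct definition is |y| = y when y >= 0, and |y| = -y when y < 0. Since -3 < 0, we have |-3| = -(-3) = 3, not -3.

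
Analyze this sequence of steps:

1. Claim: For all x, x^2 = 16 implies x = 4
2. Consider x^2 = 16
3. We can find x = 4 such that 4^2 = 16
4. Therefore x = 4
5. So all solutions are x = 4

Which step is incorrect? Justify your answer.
Step 4: Therefore x = 4

Step 4 incorrectly concludes that x = 4 is the only solution. The proof shows that x = 4 is A solution (existence), but does not show it is the ONLY solution (uniqueness). In fact, x = -4 is also a solution since (-4)^2 = 16. Finding one solution doesn't prove there are no others.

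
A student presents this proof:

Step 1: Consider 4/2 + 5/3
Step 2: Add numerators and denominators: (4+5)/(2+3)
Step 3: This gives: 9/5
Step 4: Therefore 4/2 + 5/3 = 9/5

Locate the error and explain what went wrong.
Step 2: Add numerators and denominators: (4+5)/(2+3)

Step 2 incorrectly adds fractions by separately adding numerators and denominators. This is wrong. The correct method requires a common denominator: 4/2 + 5/3 = (4×3 + 5×2)/(2×3) = 22/6 = 11/3. The method used gives 9/5, which is different.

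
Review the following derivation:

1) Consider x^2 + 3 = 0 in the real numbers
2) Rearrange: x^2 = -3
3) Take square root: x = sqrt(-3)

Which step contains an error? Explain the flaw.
Step 3: Take square root: x = sqrt(-3)

Step 3 takes the square root of -3, which is negative. In the real number system, the square root of a negative number is undefined. The equation x^2 + 3 = 0 has no real solutions. Square roots of negative numbers only exist in the complex numbers.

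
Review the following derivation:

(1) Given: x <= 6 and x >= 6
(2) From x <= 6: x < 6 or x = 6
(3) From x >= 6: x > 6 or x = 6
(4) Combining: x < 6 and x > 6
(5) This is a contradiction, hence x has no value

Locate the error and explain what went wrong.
Step 4: Combining: x < 6 and x > 6

Step 4 incorrectly combines the conditions. From x <= 6 and x >= 6, the intersection is x = 6. The error treats the 'or' cases as 'and' requirements. The correct conclusion is that x = 6 is the unique solution, not that no solution exists.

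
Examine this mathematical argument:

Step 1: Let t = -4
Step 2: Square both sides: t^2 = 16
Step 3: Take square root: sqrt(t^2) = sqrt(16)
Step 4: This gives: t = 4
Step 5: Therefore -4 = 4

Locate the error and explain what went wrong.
Step 4: This gives: t = 4

Step 4 incorrectly states that sqrt(t^2) = t. The correct identity is sqrt(t^2) = |t|. Since t = -4 < 0, we have sqrt(t^2) = |-4| = 4, not t = -4.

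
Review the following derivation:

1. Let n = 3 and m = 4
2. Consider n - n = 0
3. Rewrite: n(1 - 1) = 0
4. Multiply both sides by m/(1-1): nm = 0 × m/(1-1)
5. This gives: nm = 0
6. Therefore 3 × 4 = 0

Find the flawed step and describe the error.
Step 4: Multiply both sides by m/(1-1): nm = 0 × m/(1-1)

Step 4 multiplies both sides by m/(1-1). However, 1-1 = 0, so this is multiplication by m/0, which is undefined. We cannot multiply by an undefined expression.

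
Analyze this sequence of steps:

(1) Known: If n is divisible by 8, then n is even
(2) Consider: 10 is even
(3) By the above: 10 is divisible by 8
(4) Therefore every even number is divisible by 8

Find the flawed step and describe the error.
Step 3: By the above: 10 is divisible by 8

Step 3 commits the fallacy of affirming the consequent. The known fact 'divisible by 8 → even' does NOT imply 'even → divisible by 8'. That would be the converse, which is false. For example, 10 is even but 10 ÷ 8 = 1.25, which is not an integer.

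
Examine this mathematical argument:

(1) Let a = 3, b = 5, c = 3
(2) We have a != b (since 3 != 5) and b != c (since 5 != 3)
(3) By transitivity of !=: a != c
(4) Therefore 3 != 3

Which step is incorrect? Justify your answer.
Step 3: By transitivity of !=: a != c

Step 3 incorrectly applies transitivity to the '!=' relation. Transitivity states: if a R b and b R c, then a R c. However, '!=' is not transitive. Counterexample: 3 != 5 and 5 != 3, but 3 = 3 (both equal 3). Transitivity holds for relations like <, <=, =, but not for !=.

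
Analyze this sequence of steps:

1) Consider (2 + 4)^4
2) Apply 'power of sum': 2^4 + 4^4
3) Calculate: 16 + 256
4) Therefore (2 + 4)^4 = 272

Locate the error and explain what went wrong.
Step 2: Apply 'power of sum': 2^4 + 4^4

Step 2 incorrectly applies a non-existent rule '(a+b)^n = a^n + b^n'. This is false in general. The correct expansion uses the binomial theorem. The actual value is (2 + 4)^4 = 6^4 = 1296, not 272.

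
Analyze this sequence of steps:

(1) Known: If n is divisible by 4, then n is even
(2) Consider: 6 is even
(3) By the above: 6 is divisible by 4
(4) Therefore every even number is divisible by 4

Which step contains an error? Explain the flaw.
Step 3: By the above: 6 is divisible by 4

Step 3 commits the fallacy of affirming the consequent. The known fact 'divisible by 4 → even' does NOT imply 'even → divisible by 4'. That would be the converse, which is false. For example, 6 is even but 6 ÷ 4 = 1.50, which is not an integer.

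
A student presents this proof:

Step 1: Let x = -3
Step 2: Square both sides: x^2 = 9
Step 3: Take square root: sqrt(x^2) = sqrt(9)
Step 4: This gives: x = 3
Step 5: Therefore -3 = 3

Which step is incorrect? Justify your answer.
Step 4: This gives: x = 3

Step 4 incorrectly states that sqrt(x^2) = x. The correct identity is sqrt(x^2) = |x|. Since x = -3 < 0, we have sqrt(x^2) = |-3| = 3, not x = -3.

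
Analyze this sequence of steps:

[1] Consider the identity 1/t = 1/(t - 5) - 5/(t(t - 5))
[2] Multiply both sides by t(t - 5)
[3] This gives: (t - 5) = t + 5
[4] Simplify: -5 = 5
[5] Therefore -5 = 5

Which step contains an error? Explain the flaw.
Step 3: This gives: (t - 5) = t + 5

Step 3 makes a sign error when clearing denominators. Multiplying -5/(t(t - 5)) by t(t - 5) gives -5, not +5. The correct result is (t - 5) = t - 5, which is trivially true, not (t - 5) = t + 5. (Step 1 is a valid identity: 1/(t - 5) - 5/(t(t - 5)) = (t - 5)/(t(t - 5)) = 1/t.)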